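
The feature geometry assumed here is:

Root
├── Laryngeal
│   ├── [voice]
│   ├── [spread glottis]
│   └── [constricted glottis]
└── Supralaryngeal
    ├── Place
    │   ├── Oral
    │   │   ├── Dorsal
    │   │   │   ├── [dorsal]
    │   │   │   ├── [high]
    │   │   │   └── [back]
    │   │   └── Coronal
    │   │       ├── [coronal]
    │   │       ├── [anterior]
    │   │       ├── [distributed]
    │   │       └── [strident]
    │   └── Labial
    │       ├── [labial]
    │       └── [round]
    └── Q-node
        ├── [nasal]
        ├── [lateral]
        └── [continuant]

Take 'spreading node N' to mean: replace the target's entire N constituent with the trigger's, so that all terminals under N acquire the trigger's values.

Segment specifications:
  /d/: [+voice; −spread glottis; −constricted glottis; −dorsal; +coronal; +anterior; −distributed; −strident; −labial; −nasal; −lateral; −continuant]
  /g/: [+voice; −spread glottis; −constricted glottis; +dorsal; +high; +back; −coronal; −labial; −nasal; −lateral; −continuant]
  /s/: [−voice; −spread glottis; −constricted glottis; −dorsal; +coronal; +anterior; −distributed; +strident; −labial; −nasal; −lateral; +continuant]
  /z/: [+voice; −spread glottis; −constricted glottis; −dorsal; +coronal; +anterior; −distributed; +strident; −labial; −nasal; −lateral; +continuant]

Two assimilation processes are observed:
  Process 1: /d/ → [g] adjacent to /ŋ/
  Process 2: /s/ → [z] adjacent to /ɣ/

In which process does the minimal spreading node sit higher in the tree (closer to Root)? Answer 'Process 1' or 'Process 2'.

Process 1: the features that change are [coronal], [anterior], [distributed], [strident], [dorsal], [high], [back]; the minimal node is Oral (depth 3).
In Process 2, [voice] changes, so the minimal spreading node is [voice] at depth 2.
Depth 2 < depth 3; Process 2 involves the structurally higher constituent [voice].

Process 2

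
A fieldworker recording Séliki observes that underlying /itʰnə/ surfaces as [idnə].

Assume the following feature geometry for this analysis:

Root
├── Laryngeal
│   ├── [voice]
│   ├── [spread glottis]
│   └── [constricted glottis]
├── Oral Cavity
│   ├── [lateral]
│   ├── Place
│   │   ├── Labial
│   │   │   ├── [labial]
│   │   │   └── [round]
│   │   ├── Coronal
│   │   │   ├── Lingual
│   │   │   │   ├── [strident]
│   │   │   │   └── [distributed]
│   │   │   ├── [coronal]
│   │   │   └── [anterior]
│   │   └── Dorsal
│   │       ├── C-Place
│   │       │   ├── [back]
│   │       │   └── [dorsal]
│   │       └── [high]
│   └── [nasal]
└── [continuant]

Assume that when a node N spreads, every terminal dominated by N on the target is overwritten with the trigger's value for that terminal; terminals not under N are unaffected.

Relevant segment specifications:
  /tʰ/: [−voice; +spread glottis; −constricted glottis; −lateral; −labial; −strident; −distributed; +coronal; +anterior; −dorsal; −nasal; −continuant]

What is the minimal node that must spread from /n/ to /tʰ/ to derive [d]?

Feature comparison: [voice], [spread glottis] differ between /tʰ/ and [d]; the remaining terminals match.
These terminals are all dominated by Laryngeal, and no proper subconstituent of Laryngeal covers them all; Laryngeal is their lowest common ancestor.
Spreading Laryngeal from /n/ overwrites each of those terminals with /n/'s values, yielding exactly [d].
Had Root spread, [nasal] would have taken /n/'s value; it stays as in /tʰ/, confirming the spreading constituent is exactly Laryngeal.

Laryngeal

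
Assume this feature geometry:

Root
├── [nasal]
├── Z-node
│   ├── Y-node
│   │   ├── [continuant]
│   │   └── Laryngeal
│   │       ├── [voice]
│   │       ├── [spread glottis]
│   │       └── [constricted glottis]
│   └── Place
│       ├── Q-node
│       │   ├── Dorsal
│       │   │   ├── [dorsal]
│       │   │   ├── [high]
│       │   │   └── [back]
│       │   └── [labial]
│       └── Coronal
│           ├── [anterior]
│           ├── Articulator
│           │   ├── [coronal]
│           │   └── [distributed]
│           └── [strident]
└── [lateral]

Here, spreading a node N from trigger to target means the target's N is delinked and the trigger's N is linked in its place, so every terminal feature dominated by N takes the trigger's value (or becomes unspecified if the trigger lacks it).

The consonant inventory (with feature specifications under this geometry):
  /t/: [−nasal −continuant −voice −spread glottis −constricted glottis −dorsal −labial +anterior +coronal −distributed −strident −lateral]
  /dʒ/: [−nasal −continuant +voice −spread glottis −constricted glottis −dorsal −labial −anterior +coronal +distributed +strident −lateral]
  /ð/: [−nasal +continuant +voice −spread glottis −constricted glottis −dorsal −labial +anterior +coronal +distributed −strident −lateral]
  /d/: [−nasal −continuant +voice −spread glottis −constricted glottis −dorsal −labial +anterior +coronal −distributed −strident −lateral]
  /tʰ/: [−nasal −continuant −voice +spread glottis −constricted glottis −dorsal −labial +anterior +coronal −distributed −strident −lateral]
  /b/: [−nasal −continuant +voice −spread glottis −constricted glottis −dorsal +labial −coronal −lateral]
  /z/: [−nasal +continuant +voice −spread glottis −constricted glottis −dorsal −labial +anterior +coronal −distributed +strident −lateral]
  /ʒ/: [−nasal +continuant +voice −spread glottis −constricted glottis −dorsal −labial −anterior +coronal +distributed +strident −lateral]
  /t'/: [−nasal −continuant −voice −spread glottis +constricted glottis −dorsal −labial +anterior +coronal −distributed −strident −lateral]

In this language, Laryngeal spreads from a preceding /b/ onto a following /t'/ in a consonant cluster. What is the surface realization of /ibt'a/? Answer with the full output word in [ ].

[ibda]

Terminals under Laryngeal in this geometry: [voice], [spread glottis], [constricted glottis].
The target acquires /b/'s values for everything under Laryngeal — [+voice], [−spread glottis], [−constricted glottis] — while keeping its own [nasal], [continuant], [dorsal], ….
The resulting bundle matches /d/ in the inventory; substituting it for /t'/ gives [ibda].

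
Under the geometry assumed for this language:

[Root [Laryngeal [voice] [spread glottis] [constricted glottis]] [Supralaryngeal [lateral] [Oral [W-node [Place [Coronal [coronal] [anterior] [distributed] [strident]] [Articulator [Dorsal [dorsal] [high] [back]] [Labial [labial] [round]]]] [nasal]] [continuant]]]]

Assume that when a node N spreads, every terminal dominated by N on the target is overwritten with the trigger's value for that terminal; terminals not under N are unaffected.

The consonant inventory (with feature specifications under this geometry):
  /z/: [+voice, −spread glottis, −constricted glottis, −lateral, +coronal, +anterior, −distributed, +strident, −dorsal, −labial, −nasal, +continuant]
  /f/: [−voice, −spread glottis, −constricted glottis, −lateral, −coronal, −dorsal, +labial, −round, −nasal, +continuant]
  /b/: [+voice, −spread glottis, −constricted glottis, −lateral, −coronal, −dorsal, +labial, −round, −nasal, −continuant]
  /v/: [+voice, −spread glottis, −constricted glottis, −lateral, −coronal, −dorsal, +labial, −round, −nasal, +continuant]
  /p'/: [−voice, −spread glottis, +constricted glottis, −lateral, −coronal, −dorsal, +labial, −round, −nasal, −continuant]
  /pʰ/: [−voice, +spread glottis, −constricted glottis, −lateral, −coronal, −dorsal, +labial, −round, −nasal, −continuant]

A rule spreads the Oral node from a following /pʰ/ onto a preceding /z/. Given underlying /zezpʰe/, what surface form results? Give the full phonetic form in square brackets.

The Oral node dominates the terminals [coronal], [anterior], [distributed], [strident], [dorsal], [high], [back], [labial], [round], [nasal], [continuant].
After delinking /z/'s Oral and linking /pʰ/'s, the affected terminals become [−coronal], [−dorsal], [+labial], [−round], [−nasal], [−continuant]; [voice], [spread glottis], [constricted glottis], … (outside Oral) are retained from /z/.
This feature bundle is that of [b], so /zezpʰe/ surfaces as [zebpʰe].

[zebpʰe]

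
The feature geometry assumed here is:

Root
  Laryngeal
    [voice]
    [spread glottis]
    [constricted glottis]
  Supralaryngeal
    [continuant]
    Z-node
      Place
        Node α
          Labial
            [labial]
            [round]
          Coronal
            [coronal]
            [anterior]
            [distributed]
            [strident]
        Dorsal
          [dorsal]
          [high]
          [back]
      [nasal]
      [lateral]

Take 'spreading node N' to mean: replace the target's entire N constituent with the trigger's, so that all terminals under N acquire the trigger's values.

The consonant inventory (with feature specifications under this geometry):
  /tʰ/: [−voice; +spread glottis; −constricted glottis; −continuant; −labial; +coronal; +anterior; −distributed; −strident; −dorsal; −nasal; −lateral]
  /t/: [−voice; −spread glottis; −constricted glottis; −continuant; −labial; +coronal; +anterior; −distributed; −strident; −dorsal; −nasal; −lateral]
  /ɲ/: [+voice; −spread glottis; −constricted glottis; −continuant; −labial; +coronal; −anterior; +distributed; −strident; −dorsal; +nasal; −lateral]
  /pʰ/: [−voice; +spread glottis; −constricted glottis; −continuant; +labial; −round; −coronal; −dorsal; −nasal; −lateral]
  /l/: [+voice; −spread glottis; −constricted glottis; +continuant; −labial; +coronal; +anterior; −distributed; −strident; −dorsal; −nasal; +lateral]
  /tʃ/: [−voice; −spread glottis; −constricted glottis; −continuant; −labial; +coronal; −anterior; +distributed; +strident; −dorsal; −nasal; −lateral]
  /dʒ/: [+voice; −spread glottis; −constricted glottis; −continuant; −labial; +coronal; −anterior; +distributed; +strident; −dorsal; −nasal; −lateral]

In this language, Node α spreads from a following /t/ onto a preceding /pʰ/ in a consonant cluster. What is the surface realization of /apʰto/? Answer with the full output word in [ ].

[atʰto]

Node α immediately or transitively dominates [labial], [round], [coronal], [anterior], [distributed], [strident].
Spreading Node α from /t/ onto /pʰ/ replaces those values with /t/'s: [−labial], [+coronal], [+anterior], [−distributed], [−strident]. Features outside Node α ([voice], [spread glottis], [constricted glottis], …) stay as in /pʰ/.
This feature bundle is that of [tʰ], so /apʰto/ surfaces as [atʰto].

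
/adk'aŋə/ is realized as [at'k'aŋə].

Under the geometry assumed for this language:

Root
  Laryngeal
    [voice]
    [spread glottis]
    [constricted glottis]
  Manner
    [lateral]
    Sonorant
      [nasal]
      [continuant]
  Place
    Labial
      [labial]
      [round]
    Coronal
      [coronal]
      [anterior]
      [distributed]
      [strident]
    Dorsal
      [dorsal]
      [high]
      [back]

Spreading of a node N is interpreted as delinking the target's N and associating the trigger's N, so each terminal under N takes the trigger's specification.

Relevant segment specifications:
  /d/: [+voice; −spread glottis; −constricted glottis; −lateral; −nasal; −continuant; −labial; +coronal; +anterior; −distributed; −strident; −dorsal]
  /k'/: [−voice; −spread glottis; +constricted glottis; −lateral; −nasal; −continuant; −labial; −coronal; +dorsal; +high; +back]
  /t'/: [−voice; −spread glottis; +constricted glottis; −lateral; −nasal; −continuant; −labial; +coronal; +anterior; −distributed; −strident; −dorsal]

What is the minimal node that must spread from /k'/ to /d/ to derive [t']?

The alternation /d/ → [t'] changes [voice], [constricted glottis] and nothing else.
These terminals are all dominated by Laryngeal, and no proper subconstituent of Laryngeal covers them all; Laryngeal is their lowest common ancestor.
Delinking /d/'s Laryngeal and associating /k'/'s Laryngeal gives precisely the feature bundle of [t'].
Since [coronal], [dorsal] are preserved even though /k'/ disagrees there, no node above Laryngeal spread.

Laryngeal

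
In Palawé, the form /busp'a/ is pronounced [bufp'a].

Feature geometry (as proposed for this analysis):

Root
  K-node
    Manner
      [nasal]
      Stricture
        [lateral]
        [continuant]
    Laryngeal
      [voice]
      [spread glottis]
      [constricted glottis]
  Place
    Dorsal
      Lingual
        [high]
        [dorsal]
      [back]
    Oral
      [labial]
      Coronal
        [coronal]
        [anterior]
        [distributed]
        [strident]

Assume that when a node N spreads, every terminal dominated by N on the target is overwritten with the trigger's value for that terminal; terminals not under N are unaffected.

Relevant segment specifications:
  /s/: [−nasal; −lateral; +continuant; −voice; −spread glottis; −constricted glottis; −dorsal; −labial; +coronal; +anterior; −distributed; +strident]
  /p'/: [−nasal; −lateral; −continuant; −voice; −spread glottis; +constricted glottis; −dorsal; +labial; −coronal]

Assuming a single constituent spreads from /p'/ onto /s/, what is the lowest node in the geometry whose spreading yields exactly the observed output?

/s/ and [f] differ in [labial], [coronal], [anterior], [distributed], [strident]; every other specified feature is identical.
The smallest constituent containing every changed terminal is Oral — each of its daughters lacks at least one of the affected features.
Spreading Oral from /p'/ overwrites each of those terminals with /p'/'s values, yielding exactly [f].
[constricted glottis], [continuant] stay as in /s/ although /p'/ differs there, so no node dominating them spread; among the remaining candidates Oral is the lowest that derives the output.

Oral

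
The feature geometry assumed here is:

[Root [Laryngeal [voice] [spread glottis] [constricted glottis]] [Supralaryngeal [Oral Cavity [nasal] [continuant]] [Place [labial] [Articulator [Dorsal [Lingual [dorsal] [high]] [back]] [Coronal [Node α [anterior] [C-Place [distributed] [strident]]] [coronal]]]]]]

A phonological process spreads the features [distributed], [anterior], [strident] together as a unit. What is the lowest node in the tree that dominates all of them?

Node α

[distributed]: Root → Supralaryngeal → Place → Articulator → Coronal → Node α → C-Place → [distributed].
[anterior]: Root → Supralaryngeal → Place → Articulator → Coronal → Node α → [anterior].
[strident]: Root → Supralaryngeal → Place → Articulator → Coronal → Node α → C-Place → [strident].
The listed terminals split across distinct daughters of Node α, so Node α itself is the smallest node containing them all.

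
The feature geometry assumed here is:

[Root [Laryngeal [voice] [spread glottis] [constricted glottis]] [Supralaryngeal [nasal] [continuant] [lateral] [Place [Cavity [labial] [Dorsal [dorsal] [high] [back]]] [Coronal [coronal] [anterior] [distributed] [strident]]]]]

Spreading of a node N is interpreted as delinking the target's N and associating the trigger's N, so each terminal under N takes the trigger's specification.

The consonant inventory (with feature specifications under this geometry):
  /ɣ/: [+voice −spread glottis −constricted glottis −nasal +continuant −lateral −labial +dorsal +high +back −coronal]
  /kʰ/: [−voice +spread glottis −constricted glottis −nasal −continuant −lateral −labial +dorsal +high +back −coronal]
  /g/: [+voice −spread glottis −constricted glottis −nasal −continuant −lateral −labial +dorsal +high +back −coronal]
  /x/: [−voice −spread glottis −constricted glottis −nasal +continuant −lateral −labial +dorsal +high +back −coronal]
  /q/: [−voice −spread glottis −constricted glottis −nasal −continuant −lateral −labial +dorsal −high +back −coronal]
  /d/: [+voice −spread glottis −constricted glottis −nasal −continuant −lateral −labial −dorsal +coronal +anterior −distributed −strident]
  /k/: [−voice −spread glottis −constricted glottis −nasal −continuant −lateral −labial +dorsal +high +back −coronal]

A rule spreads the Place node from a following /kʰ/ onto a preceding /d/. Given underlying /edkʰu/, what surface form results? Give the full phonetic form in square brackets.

Place immediately or transitively dominates [labial], [dorsal], [high], [back], [coronal], [anterior], [distributed], [strident].
The target acquires /kʰ/'s values for everything under Place — [−labial], [+dorsal], [+high], [+back], [−coronal] — while keeping its own [voice], [spread glottis], [constricted glottis], ….
Among the inventory, only /g/ has exactly this specification, giving the surface form [egkʰu].

[egkʰu]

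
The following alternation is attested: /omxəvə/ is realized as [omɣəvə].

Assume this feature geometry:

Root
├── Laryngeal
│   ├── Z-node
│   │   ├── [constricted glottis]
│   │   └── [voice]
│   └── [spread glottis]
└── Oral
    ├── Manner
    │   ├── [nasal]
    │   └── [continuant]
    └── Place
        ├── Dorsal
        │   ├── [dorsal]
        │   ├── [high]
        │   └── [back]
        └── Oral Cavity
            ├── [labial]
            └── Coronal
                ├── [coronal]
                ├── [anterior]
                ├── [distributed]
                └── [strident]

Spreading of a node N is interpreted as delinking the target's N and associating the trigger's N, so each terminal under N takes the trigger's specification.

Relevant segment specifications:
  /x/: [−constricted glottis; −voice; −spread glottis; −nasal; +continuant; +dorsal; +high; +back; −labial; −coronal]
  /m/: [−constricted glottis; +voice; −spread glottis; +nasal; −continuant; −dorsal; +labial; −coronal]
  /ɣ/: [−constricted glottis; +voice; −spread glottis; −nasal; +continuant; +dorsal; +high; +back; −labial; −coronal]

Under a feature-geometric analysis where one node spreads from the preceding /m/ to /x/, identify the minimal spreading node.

[voice]

The alternation /x/ → [ɣ] changes [voice] and nothing else.
Since just one terminal is affected and it takes /m/'s value, spreading the terminal [voice] alone is sufficient and minimal.
[nasal], [labial] stay as in /x/ although /m/ differs there, so no node dominating them spread; among the remaining candidates [voice] is the lowest that derives the output.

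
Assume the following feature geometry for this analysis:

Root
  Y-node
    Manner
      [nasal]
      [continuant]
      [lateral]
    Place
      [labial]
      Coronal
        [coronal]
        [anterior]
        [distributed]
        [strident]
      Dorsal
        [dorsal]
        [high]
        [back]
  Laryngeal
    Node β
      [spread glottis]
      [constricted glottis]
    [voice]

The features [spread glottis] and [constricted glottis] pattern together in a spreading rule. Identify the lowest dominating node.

[spread glottis]: Root > Laryngeal > Node β > [spread glottis].
[constricted glottis]: Root > Laryngeal > Node β > [constricted glottis].
The lowest node appearing on every path is Node β; each proper daughter of Node β fails to dominate at least one of the listed features.

Node β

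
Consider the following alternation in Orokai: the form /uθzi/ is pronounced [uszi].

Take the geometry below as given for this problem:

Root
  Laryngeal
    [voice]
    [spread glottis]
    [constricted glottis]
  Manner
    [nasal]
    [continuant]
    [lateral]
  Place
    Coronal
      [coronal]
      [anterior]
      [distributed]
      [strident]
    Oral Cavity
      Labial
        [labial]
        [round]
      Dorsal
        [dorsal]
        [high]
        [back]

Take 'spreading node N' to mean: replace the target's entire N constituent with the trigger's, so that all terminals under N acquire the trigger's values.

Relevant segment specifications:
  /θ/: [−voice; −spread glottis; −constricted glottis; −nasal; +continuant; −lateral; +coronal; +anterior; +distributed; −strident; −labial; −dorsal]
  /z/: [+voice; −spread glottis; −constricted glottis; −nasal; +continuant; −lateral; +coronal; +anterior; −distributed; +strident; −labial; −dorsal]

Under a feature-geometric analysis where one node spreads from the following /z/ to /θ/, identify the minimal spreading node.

Coronal

Feature comparison: [distributed], [strident] differ between /θ/ and [s]; the remaining terminals match.
In this geometry the lowest node dominating all of them is Coronal: every daughter of Coronal dominates only a proper subset, so no lower node suffices.
Delinking /θ/'s Coronal and associating /z/'s Coronal gives precisely the feature bundle of [s].
[voice] stays as in /θ/ although /z/ differs there, so no node dominating it spread; among the remaining candidates Coronal is the lowest that derives the output.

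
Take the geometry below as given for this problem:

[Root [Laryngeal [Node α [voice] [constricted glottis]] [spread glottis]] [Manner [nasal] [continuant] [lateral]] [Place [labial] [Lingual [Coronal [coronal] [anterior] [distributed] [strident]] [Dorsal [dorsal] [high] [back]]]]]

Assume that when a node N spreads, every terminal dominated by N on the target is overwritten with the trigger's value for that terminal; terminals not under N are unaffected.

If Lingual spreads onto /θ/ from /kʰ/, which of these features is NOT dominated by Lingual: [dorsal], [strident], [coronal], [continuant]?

[continuant]

Lingual dominates exactly [coronal], [anterior], [distributed], [strident], [dorsal], [high], [back].
Spreading Lingual replaces [strident], [coronal], [dorsal] with the trigger's values, since each sits inside the Lingual constituent.
But [continuant] is a dependent of Manner, outside Lingual; it is therefore untouched by the spreading.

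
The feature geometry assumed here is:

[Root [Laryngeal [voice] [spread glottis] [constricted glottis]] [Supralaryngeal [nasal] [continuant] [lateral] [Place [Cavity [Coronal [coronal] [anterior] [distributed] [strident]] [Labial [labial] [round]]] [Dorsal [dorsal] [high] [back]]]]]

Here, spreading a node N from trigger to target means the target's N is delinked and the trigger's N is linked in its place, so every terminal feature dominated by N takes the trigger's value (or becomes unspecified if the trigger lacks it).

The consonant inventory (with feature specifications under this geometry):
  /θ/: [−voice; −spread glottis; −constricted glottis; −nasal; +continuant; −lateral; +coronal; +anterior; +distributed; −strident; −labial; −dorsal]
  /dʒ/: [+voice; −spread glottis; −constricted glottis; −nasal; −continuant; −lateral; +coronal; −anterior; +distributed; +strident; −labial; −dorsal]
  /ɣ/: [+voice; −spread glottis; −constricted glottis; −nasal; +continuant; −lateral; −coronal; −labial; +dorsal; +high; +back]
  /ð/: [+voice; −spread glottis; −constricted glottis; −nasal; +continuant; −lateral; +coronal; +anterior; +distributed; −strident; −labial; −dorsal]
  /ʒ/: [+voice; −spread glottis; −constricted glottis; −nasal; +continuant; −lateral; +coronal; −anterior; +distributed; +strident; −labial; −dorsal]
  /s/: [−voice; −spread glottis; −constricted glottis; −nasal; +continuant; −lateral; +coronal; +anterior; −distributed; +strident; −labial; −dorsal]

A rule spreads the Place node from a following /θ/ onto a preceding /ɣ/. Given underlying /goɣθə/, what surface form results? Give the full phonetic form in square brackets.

[goðθə]

The Place node dominates the terminals [coronal], [anterior], [distributed], [strident], [labial], [round], [dorsal], [high], [back].
After delinking /ɣ/'s Place and linking /θ/'s, the affected terminals become [+coronal], [+anterior], [+distributed], [−strident], [−labial], [−dorsal]; [voice], [spread glottis], [constricted glottis], … (outside Place) are retained from /ɣ/.
This feature bundle is that of [ð], so /goɣθə/ surfaces as [goðθə].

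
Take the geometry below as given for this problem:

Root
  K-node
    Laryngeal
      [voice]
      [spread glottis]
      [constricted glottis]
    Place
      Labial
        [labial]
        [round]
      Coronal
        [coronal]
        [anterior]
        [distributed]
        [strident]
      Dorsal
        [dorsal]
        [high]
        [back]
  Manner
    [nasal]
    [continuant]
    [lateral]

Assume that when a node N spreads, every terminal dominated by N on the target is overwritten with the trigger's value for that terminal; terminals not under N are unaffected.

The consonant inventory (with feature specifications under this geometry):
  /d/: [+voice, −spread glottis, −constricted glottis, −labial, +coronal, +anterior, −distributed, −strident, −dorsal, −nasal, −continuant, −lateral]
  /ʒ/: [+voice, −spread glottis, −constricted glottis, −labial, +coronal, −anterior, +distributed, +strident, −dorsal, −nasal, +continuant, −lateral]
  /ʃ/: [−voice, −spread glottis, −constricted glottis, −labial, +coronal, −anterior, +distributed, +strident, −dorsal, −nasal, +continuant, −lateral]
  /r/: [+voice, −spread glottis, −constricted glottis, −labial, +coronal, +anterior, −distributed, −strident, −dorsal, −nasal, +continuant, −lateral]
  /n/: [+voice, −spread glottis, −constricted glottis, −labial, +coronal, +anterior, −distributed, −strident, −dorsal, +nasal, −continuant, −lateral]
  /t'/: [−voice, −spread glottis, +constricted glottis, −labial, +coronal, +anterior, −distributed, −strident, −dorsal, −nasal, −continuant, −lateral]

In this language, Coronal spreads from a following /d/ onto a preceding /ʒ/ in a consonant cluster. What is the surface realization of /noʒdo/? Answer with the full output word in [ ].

Coronal immediately or transitively dominates [coronal], [anterior], [distributed], [strident].
After delinking /ʒ/'s Coronal and linking /d/'s, the affected terminals become [+coronal], [+anterior], [−distributed], [−strident]; [voice], [spread glottis], [constricted glottis], … (outside Coronal) are retained from /ʒ/.
Among the inventory, only /r/ has exactly this specification, giving the surface form [nordo].

[nordo]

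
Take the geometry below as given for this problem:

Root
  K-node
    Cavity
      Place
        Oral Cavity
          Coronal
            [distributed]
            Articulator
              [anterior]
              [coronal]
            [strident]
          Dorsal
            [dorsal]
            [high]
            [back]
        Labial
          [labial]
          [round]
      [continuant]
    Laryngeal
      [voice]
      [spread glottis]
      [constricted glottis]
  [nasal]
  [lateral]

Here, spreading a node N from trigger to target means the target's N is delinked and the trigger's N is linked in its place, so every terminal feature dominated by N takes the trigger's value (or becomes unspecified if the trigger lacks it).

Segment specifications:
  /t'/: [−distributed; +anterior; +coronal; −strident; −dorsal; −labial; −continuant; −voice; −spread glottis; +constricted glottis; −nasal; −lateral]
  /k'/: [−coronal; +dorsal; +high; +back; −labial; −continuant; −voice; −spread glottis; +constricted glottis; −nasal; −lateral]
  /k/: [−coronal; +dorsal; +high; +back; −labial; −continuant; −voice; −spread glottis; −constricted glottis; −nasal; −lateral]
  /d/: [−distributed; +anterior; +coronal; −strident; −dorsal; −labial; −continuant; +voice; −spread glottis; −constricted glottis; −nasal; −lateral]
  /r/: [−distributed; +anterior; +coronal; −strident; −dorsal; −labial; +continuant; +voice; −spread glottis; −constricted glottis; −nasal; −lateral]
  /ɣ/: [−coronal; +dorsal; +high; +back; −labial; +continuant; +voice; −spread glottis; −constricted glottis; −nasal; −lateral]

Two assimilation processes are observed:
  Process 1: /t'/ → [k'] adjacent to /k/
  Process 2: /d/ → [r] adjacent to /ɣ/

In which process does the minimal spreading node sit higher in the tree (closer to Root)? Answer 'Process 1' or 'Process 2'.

Process 2

In Process 1, [coronal], [anterior], [distributed], [strident], [dorsal], [high], [back] change, so the minimal spreading node is Oral Cavity at depth 4.
Process 2: the feature that changes is [continuant]; the minimal node is [continuant] (depth 3).
[continuant] (depth 3) sits above Oral Cavity (depth 4), making Process 2 the one with the higher spreading node.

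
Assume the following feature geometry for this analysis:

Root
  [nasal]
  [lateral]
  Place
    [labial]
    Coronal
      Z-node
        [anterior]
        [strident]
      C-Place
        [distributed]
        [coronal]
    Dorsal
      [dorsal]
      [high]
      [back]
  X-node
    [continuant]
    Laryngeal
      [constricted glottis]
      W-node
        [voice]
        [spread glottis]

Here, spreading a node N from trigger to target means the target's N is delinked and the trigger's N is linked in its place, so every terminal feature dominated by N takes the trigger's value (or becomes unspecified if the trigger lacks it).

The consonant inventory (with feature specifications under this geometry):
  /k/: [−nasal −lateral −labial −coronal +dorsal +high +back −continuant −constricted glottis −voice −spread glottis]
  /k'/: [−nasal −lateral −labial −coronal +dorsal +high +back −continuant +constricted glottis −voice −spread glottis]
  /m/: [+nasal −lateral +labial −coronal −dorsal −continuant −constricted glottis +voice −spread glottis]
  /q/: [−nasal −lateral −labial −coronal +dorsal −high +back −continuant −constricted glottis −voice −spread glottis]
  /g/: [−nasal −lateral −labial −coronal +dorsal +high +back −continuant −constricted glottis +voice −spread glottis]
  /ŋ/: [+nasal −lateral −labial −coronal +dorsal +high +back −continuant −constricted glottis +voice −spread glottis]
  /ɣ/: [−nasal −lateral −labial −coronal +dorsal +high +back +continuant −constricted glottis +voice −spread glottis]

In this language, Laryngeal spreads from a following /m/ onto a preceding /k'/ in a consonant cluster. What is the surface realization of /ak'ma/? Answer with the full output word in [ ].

Terminals under Laryngeal in this geometry: [constricted glottis], [voice], [spread glottis].
After delinking /k'/'s Laryngeal and linking /m/'s, the affected terminals become [−constricted glottis], [+voice], [−spread glottis]; [nasal], [lateral], [labial], … (outside Laryngeal) are retained from /k'/.
Among the inventory, only /g/ has exactly this specification, giving the surface form [agma].

[agma]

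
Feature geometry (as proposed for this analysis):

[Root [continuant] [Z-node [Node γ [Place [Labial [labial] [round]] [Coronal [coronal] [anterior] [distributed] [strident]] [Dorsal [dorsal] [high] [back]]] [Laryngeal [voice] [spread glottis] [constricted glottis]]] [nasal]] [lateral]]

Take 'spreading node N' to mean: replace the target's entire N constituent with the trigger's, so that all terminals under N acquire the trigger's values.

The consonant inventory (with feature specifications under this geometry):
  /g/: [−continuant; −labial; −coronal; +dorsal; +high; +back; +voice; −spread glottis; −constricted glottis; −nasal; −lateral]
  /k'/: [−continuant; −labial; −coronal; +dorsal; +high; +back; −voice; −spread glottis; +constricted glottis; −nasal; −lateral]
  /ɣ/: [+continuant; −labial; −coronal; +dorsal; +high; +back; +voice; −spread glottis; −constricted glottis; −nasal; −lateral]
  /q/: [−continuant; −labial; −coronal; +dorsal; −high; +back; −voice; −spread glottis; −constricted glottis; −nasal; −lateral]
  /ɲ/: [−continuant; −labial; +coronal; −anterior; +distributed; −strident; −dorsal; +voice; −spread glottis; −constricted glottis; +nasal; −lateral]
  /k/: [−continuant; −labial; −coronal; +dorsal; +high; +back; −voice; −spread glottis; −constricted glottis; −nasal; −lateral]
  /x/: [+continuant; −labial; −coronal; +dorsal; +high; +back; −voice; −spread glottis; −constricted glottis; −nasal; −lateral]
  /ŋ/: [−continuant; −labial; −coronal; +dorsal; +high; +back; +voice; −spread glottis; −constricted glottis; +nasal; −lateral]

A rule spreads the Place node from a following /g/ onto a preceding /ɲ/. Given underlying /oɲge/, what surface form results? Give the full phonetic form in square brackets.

[oŋge]

The Place node dominates the terminals [labial], [round], [coronal], [anterior], [distributed], [strident], [dorsal], [high], [back].
The target acquires /g/'s values for everything under Place — [−labial], [−coronal], [+dorsal], [+high], [+back] — while keeping its own [continuant], [voice], [spread glottis], ….
This feature bundle is that of [ŋ], so /oɲge/ surfaces as [oŋge].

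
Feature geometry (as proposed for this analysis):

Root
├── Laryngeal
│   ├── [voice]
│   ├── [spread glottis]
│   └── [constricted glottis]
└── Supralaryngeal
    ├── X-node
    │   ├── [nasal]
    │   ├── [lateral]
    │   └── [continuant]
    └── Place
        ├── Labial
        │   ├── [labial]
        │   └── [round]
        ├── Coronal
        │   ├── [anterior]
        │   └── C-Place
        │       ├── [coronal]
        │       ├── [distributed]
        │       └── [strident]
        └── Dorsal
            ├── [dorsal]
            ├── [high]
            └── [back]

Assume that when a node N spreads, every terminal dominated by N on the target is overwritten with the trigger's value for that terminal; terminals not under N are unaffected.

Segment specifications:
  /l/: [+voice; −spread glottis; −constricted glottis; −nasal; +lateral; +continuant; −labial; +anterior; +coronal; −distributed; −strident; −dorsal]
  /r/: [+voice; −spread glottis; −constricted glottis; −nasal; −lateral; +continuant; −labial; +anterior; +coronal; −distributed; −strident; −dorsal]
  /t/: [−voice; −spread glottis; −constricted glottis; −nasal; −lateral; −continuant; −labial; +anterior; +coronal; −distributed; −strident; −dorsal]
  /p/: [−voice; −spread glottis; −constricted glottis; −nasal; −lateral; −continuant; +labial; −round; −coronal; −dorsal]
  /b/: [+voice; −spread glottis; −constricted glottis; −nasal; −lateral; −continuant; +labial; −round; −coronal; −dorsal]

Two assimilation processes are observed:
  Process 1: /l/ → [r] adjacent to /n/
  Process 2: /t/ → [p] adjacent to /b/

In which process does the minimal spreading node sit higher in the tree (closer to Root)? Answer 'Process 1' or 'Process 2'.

Process 2

In Process 1, [lateral] changes, so the minimal spreading node is [lateral] at depth 3.
In Process 2, [labial], [round], [coronal], [anterior], [distributed], [strident] change, so the minimal spreading node is Place at depth 2.
Place (depth 2) sits above [lateral] (depth 3), making Process 2 the one with the higher spreading node.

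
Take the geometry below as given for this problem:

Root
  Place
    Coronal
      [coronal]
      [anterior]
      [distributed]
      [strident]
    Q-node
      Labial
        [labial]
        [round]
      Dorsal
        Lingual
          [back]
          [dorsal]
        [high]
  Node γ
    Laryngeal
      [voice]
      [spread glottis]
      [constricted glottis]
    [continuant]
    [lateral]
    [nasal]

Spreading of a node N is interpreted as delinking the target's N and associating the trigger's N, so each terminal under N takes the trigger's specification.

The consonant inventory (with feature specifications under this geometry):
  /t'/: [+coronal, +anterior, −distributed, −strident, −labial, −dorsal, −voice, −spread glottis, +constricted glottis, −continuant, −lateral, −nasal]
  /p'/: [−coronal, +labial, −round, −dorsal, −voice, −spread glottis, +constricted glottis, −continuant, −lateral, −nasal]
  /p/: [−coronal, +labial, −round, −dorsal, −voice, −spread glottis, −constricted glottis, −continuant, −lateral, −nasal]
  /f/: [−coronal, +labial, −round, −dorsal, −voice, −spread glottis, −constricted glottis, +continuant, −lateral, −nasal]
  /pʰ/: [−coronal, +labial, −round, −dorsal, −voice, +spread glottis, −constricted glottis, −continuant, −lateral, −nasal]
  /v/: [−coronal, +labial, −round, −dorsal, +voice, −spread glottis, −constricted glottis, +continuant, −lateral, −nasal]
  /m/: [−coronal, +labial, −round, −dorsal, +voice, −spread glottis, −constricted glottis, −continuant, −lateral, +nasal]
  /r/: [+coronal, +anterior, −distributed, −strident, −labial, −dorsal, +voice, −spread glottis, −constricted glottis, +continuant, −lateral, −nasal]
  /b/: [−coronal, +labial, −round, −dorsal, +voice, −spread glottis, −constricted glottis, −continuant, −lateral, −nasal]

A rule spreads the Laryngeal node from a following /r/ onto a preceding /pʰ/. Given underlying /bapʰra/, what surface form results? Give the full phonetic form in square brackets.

[babra]

The Laryngeal node dominates the terminals [voice], [spread glottis], [constricted glottis].
Spreading Laryngeal from /r/ onto /pʰ/ replaces those values with /r/'s: [+voice], [−spread glottis], [−constricted glottis]. Features outside Laryngeal ([coronal], [labial], [round], …) stay as in /pʰ/.
Among the inventory, only /b/ has exactly this specification, giving the surface form [babra].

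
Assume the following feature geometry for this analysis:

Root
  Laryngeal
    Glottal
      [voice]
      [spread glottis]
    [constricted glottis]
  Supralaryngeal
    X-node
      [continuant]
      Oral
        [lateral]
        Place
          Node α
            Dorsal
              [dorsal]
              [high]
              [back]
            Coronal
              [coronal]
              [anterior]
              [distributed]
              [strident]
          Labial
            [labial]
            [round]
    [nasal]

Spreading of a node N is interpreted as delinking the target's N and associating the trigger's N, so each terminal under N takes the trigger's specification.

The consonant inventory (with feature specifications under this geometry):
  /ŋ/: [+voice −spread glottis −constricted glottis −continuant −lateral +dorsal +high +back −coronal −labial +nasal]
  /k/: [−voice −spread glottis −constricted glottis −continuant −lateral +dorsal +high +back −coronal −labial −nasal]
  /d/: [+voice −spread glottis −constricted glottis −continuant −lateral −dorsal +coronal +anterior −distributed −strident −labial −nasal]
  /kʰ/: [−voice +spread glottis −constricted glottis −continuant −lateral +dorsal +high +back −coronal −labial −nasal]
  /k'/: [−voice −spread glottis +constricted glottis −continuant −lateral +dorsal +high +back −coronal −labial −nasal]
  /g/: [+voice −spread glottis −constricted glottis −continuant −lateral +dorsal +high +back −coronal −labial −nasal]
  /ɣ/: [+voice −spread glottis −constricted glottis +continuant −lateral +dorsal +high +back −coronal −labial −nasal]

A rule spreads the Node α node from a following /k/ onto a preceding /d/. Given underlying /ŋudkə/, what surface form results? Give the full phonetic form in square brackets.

The Node α node dominates the terminals [dorsal], [high], [back], [coronal], [anterior], [distributed], [strident].
After delinking /d/'s Node α and linking /k/'s, the affected terminals become [+dorsal], [+high], [+back], [−coronal]; [voice], [spread glottis], [constricted glottis], … (outside Node α) are retained from /d/.
The resulting bundle matches /g/ in the inventory; substituting it for /d/ gives [ŋugkə].

[ŋugkə]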